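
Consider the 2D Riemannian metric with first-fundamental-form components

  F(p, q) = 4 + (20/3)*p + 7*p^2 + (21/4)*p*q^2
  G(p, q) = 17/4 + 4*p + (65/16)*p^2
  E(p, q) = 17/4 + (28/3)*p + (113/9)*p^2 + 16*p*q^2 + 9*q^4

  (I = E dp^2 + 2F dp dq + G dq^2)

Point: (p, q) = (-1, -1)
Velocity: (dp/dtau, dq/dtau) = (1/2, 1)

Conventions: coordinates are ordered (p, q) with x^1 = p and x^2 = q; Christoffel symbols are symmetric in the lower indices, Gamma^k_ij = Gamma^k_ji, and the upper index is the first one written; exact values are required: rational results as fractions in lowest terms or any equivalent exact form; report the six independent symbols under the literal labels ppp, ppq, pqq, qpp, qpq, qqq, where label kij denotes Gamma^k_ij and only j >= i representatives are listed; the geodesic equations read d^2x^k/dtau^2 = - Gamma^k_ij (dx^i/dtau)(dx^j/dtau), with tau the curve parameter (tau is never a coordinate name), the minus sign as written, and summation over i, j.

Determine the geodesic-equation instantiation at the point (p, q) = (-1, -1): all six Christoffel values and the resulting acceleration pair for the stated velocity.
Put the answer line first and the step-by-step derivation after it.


Answer: Gamma_ppp = 232/689, Gamma_ppq = -6057/689, Gamma_pqq = 124821/2756, Gamma_qpp = 36/689, Gamma_qpq = -1617/689, Gamma_qqq = 6633/689; accelerations (d^2p/dtau^2, d^2q/dtau^2) = (-100825/2756, -5025/689)

E = 17/36, F = -11/12, G = 69/16 at the point
E_p = 2/9, E_q = -4, F_p = -25/12, F_q = 21/2, G_p = -33/8, G_q = 0
EG - F^2 = 689/576;  g^inv = (576/689) * [[69/16, 11/12], [11/12, 17/36]]
first-kind symbols [ij,l] = (1/2)(d_i g_jl + d_j g_il - d_l g_ij): [pp,p] = E_p/2 = 1/9, [pp,q] = F_p - E_q/2 = -1/12, [pq,p] = E_q/2 = -2, [pq,q] = G_p/2 = -33/16, [qq,p] = F_q - G_p/2 = 201/16, [qq,q] = G_q/2 = 0
Gamma^p_ij = (G*[ij,p] - F*[ij,q])/(EG - F^2), Gamma^q_ij = (E*[ij,q] - F*[ij,p])/(EG - F^2)
Gamma_ppp = 232/689, Gamma_ppq = -6057/689, Gamma_pqq = 124821/2756, Gamma_qpp = 36/689, Gamma_qpq = -1617/689, Gamma_qqq = 6633/689
d^2p/dtau^2 = -(Gamma_ppp*(1/2)^2 + 2*Gamma_ppq*(1/2)*(1) + Gamma_pqq*(1)^2) = -100825/2756
d^2q/dtau^2 = -(Gamma_qpp*(1/2)^2 + 2*Gamma_qpq*(1/2)*(1) + Gamma_qqq*(1)^2) = -5025/689


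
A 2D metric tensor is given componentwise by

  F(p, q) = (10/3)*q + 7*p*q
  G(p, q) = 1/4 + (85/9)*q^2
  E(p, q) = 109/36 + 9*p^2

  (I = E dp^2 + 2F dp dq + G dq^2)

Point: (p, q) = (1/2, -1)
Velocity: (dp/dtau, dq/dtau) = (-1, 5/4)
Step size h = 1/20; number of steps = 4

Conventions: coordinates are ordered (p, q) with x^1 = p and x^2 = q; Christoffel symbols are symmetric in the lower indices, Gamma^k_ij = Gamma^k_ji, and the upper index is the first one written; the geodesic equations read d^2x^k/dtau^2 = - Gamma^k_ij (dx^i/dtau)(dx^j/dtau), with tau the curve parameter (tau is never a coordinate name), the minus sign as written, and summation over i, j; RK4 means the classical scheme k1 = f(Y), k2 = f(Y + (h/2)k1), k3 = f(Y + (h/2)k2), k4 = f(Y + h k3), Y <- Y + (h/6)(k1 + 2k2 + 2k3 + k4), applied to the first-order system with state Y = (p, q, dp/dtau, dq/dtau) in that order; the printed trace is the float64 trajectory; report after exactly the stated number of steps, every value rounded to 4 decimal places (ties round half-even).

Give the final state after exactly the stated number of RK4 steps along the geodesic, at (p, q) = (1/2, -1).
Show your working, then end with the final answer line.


f(Y) = (dp/dtau, dq/dtau, -Gamma^p_ij Y'^i Y'^j, -Gamma^q_ij Y'^i Y'^j) with the Gammas evaluated at the stage position; h = 0.050000; intermediate values shown to 6 dp
step 0: p = 0.5000, q = -1.0000, dp/dtau = -1.0000, dq/dtau = 1.2500
step 1:
  k1: at (p, q) = (0.500000, -1.000000), (dp/dtau, dq/dtau) = (-1.000000, 1.250000); Gamma_ppp = -0.941319, Gamma_ppq = 0.000000, Gamma_pqq = 0.382119, Gamma_qpp = -1.385571, Gamma_qpq = 0.000000, Gamma_qqq = -0.704867; k1 = (-1.000000, 1.250000, 0.344257, 2.486926)
  k2: at (p, q) = (0.475000, -0.968750), (dp/dtau, dq/dtau) = (-0.991394, 1.312173); Gamma_ppp = -1.064039, Gamma_ppq = 0.000000, Gamma_pqq = 0.370456, Gamma_qpp = -1.497202, Gamma_qpq = 0.000000, Gamma_qqq = -0.741740; k2 = (-0.991394, 1.312173, 0.407953, 2.748669)
  k3: at (p, q) = (0.475215, -0.967196), (dp/dtau, dq/dtau) = (-0.989801, 1.318717); Gamma_ppp = -1.061073, Gamma_ppq = 0.000000, Gamma_pqq = 0.371565, Gamma_qpp = -1.497543, Gamma_qpq = 0.000000, Gamma_qqq = -0.742021; k3 = (-0.989801, 1.318717, 0.393383, 2.757537)
  k4: at (p, q) = (0.450510, -0.934064), (dp/dtau, dq/dtau) = (-0.980331, 1.387877); Gamma_ppp = -1.154098, Gamma_ppq = 0.000000, Gamma_pqq = 0.360345, Gamma_qpp = -1.593788, Gamma_qpq = 0.000000, Gamma_qqq = -0.781894; k4 = (-0.980331, 1.387877, 0.415047, 3.037794)
  Y <- Y + (h/6)(k1 + 2k2 + 2k3 + k4): p = 0.4505, q = -0.9342, dp/dtau = -0.9803, dq/dtau = 1.3878
step 2:
  k1: at (p, q) = (0.450477, -0.934170), (dp/dtau, dq/dtau) = (-0.980317, 1.387809); Gamma_ppp = -1.154376, Gamma_ppq = 0.000000, Gamma_pqq = 0.360246, Gamma_qpp = -1.593788, Gamma_qpq = 0.000000, Gamma_qqq = -0.781891; k1 = (-0.980317, 1.387809, 0.415541, 3.037598)
  k2: at (p, q) = (0.425969, -0.899474), (dp/dtau, dq/dtau) = (-0.969928, 1.463749); Gamma_ppp = -1.221461, Gamma_ppq = 0.000000, Gamma_pqq = 0.349812, Gamma_qpp = -1.677159, Gamma_qpq = 0.000000, Gamma_qqq = -0.824731; k2 = (-0.969928, 1.463749, 0.399610, 3.344843)
  k3: at (p, q) = (0.426229, -0.897576), (dp/dtau, dq/dtau) = (-0.970327, 1.471430); Gamma_ppp = -1.218196, Gamma_ppq = 0.000000, Gamma_pqq = 0.351233, Gamma_qpp = -1.678379, Gamma_qpq = 0.000000, Gamma_qqq = -0.825266; k3 = (-0.970327, 1.471430, 0.386516, 3.367041)
  k4: at (p, q) = (0.401961, -0.860598), (dp/dtau, dq/dtau) = (-0.960991, 1.556161); Gamma_ppp = -1.261847, Gamma_ppq = 0.000000, Gamma_pqq = 0.342633, Gamma_qpp = -1.752911, Gamma_qpq = 0.000000, Gamma_qqq = -0.871696; k4 = (-0.960991, 1.556161, 0.335587, 3.729754)
  Y <- Y + (h/6)(k1 + 2k2 + 2k3 + k4): p = 0.4020, q = -0.8607, dp/dtau = -0.9610, dq/dtau = 1.5561
step 3:
  k1: at (p, q) = (0.401962, -0.860717), (dp/dtau, dq/dtau) = (-0.960955, 1.556069); Gamma_ppp = -1.261985, Gamma_ppq = 0.000000, Gamma_pqq = 0.342564, Gamma_qpp = -1.752789, Gamma_qpq = 0.000000, Gamma_qqq = -0.871635; k1 = (-0.960955, 1.556069, 0.335895, 3.729119)
  k2: at (p, q) = (0.377938, -0.821815), (dp/dtau, dq/dtau) = (-0.952558, 1.649297); Gamma_ppp = -1.285787, Gamma_ppq = 0.000000, Gamma_pqq = 0.336029, Gamma_qpp = -1.820973, Gamma_qpq = 0.000000, Gamma_qqq = -0.921839; k2 = (-0.952558, 1.649297, 0.252620, 4.159857)
  k3: at (p, q) = (0.378148, -0.819484), (dp/dtau, dq/dtau) = (-0.954640, 1.660065); Gamma_ppp = -1.282364, Gamma_ppq = 0.000000, Gamma_pqq = 0.337742, Gamma_qpp = -1.823451, Gamma_qpq = 0.000000, Gamma_qqq = -0.922927; k3 = (-0.954640, 1.660065, 0.237910, 4.205196)
  k4: at (p, q) = (0.354230, -0.777714), (dp/dtau, dq/dtau) = (-0.949060, 1.766329); Gamma_ppp = -1.288479, Gamma_ppq = 0.000000, Gamma_pqq = 0.334201, Gamma_qpp = -1.890016, Gamma_qpq = 0.000000, Gamma_qqq = -0.978507; k4 = (-0.949060, 1.766329, 0.117872, 4.755225)
  Y <- Y + (h/6)(k1 + 2k2 + 2k3 + k4): p = 0.3543, q = -0.7779, dp/dtau = -0.9490, dq/dtau = 1.7662
step 4:
  k1: at (p, q) = (0.354259, -0.777874), (dp/dtau, dq/dtau) = (-0.948998, 1.766189); Gamma_ppp = -1.288619, Gamma_ppq = 0.000000, Gamma_pqq = 0.334132, Gamma_qpp = -1.889798, Gamma_qpq = 0.000000, Gamma_qqq = -0.978365; k1 = (-0.948998, 1.766189, 0.118227, 4.753886)
  k2: at (p, q) = (0.330534, -0.733719), (dp/dtau, dq/dtau) = (-0.946043, 1.885036); Gamma_ppp = -1.279708, Gamma_ppq = 0.000000, Gamma_pqq = 0.333836, Gamma_qpp = -1.956810, Gamma_qpq = 0.000000, Gamma_qqq = -1.039744; k2 = (-0.946043, 1.885036, -0.040906, 5.445924)
  k3: at (p, q) = (0.330608, -0.730748), (dp/dtau, dq/dtau) = (-0.950021, 1.902337); Gamma_ppp = -1.275673, Gamma_ppq = 0.000000, Gamma_pqq = 0.336001, Gamma_qpp = -1.960962, Gamma_qpq = 0.000000, Gamma_qqq = -1.041860; k3 = (-0.950021, 1.902337, -0.064605, 5.540222)
  k4: at (p, q) = (0.306758, -0.682757), (dp/dtau, dq/dtau) = (-0.952229, 2.043200); Gamma_ppp = -1.251844, Gamma_ppq = 0.000000, Gamma_pqq = 0.340397, Gamma_qpp = -2.034053, Gamma_qpq = 0.000000, Gamma_qqq = -1.112178; k4 = (-0.952229, 2.043200, -0.285948, 6.487328)
  Y <- Y + (h/6)(k1 + 2k2 + 2k3 + k4): p = 0.3068, q = -0.6830, dp/dtau = -0.9522, dq/dtau = 2.0430

Answer: p = 0.3068, q = -0.6830, dp/dtau = -0.9522, dq/dtau = 2.0430


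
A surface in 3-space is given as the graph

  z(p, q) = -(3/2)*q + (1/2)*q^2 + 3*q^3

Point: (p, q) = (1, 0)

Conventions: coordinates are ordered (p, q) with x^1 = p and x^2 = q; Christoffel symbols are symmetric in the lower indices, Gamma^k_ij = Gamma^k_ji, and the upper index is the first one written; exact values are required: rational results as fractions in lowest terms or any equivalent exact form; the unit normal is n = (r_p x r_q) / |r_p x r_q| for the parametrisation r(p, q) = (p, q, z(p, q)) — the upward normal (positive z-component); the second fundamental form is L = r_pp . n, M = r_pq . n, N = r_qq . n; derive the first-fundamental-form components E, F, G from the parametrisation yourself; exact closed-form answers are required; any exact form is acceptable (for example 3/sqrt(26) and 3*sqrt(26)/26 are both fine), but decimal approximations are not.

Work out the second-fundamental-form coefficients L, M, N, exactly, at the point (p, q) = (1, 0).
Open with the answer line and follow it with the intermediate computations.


Answer: L = 0, M = 0, N = 2*sqrt(13)/13

z_p = 0, z_q = -3/2, z_pp = 0, z_pq = 0, z_qq = 1
E = 1, F = 0, G = 13/4; answer radicand W^2 = 13/4
unnormalised second-form numerators: l = 0, m = 0, n = 1; L = l/sqrt(13/4), and similarly M = m/sqrt(W^2), N = n/sqrt(W^2)


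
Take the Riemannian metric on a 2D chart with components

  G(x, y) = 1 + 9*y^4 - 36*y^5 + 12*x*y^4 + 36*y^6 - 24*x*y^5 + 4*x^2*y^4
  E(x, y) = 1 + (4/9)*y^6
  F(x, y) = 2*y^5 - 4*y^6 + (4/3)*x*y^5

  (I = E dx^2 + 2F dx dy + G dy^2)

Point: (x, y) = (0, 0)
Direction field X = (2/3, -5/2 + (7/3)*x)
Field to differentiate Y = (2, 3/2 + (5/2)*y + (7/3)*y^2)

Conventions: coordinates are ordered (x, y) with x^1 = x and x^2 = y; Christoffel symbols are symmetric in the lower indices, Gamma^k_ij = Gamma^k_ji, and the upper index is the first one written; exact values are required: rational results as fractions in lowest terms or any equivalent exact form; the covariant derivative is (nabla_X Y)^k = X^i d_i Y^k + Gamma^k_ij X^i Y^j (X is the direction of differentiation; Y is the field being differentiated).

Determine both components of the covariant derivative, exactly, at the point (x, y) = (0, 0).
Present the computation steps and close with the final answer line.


E = 1, F = 0, G = 1 at the point
E_x = 0, E_y = 0, F_x = 0, F_y = 0, G_x = 0, G_y = 0
EG - F^2 = 1;  g^inv = (1) * [[1, 0], [0, 1]]
first-kind symbols [ij,l] = (1/2)(d_i g_jl + d_j g_il - d_l g_ij): [xx,x] = E_x/2 = 0, [xx,y] = F_x - E_y/2 = 0, [xy,x] = E_y/2 = 0, [xy,y] = G_x/2 = 0, [yy,x] = F_y - G_x/2 = 0, [yy,y] = G_y/2 = 0
Gamma^x_ij = (G*[ij,x] - F*[ij,y])/(EG - F^2), Gamma^y_ij = (E*[ij,y] - F*[ij,x])/(EG - F^2)
Gamma_xxx = 0, Gamma_xxy = 0, Gamma_xyy = 0, Gamma_yxx = 0, Gamma_yxy = 0, Gamma_yyy = 0
X = (2/3, -5/2), Y = (2, 3/2) at the point

Answer: (nabla_X Y)^x = 0, (nabla_X Y)^y = -25/4


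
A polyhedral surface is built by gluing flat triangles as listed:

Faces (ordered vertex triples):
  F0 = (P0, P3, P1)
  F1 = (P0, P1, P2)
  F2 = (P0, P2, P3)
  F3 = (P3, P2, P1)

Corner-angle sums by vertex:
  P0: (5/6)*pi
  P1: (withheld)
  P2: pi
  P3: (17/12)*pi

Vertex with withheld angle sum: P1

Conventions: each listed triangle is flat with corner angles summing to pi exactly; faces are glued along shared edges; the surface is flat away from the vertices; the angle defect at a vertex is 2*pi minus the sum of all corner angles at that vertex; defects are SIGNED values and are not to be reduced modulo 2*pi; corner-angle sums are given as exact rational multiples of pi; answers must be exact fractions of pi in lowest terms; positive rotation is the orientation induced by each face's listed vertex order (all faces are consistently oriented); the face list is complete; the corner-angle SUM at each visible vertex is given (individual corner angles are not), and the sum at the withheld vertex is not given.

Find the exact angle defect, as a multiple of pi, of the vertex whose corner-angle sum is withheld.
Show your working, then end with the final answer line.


V = 4, E = 6, F = 4; chi = V - E + F = 2
Gauss-Bonnet: total defect = 2*pi*chi = 4*pi; visible defects sum to (11/4)*pi

Answer: defect(P1) = (5/4)*pi


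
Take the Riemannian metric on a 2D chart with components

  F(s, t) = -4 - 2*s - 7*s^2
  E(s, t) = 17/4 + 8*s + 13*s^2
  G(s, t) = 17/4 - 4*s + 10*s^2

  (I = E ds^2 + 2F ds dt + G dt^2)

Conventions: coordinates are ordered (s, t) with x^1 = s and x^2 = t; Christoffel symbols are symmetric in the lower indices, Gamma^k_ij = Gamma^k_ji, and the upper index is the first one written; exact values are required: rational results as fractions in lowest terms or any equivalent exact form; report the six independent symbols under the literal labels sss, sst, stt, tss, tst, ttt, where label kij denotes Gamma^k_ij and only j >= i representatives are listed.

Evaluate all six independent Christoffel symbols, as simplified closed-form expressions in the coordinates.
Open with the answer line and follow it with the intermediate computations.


Answer: Gamma_sss = (512*s^3 - 864*s^2 - 332*s + 144)/(1296*s^4 + 92*s^2 + 16*s + 33), Gamma_sst = (1120*s^3 + 96*s^2 + 576*s - 128)/(1296*s^4 + 92*s^2 + 16*s + 33), Gamma_stt = (-1600*s^3 + 960*s^2 - 808*s + 136)/(1296*s^4 + 92*s^2 + 16*s + 33), Gamma_tss = (-1456*s^3 - 1344*s^2 - 248*s + 120)/(1296*s^4 + 92*s^2 + 16*s + 33), Gamma_tst = (2080*s^3 + 864*s^2 + 424*s - 136)/(1296*s^4 + 92*s^2 + 16*s + 33), Gamma_ttt = (-1120*s^3 - 96*s^2 - 576*s + 128)/(1296*s^4 + 92*s^2 + 16*s + 33)

E = 17/4 + 8*s + 13*s^2; F = -4 - 2*s - 7*s^2; G = 17/4 - 4*s + 10*s^2
Gamma^k_ij = (1/2) g^{kl} (d_i g_jl + d_j g_il - d_l g_ij), with g^inv = (1/(EG-F^2)) [[G, -F], [-F, E]]
first partials: E_s = 8 + 26*s, E_t = 0, F_s = -2 - 14*s, F_t = 0, G_s = -4 + 20*s, G_t = 0
D = EG - F^2 = 33/16 + s + (23/4)*s^2 + 81*s^4
expanded: Gamma^s_ss = (G E_s - 2F F_s + F E_t)/(2D), Gamma^s_st = (G E_t - F G_s)/(2D), Gamma^s_tt = (2G F_t - G G_s - F G_t)/(2D), Gamma^t_ss = (2E F_s - E E_t - F E_s)/(2D), Gamma^t_st = (E G_s - F E_t)/(2D), Gamma^t_tt = (E G_t - 2F F_t + F G_s)/(2D); substitute and cancel common factors


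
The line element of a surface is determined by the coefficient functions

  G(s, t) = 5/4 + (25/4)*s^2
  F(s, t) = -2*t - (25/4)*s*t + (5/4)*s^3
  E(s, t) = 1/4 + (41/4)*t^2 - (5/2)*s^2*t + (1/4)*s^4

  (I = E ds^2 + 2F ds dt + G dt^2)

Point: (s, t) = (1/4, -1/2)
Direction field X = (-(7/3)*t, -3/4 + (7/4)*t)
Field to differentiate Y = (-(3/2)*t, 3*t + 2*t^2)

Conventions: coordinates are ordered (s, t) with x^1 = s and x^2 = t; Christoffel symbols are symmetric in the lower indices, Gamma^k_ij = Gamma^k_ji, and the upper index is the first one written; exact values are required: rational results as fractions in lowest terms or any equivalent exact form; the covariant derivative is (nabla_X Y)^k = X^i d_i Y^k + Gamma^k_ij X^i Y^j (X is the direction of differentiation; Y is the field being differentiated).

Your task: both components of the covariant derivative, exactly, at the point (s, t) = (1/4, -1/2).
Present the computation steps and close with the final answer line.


E = 2961/1024, F = 461/256, G = 105/64 at the point
E_s = 41/64, E_t = -333/32, F_s = 215/64, F_t = -57/16, G_s = 25/8, G_t = 0
EG - F^2 = 6149/4096;  g^inv = (4096/6149) * [[105/64, -461/256], [-461/256, 2961/1024]]
first-kind symbols [ij,l] = (1/2)(d_i g_jl + d_j g_il - d_l g_ij): [ss,s] = E_s/2 = 41/128, [ss,t] = F_s - E_t/2 = 137/16, [st,s] = E_t/2 = -333/64, [st,t] = G_s/2 = 25/16, [tt,s] = F_t - G_s/2 = -41/8, [tt,t] = G_t/2 = 0
Gamma^s_ij = (G*[ij,s] - F*[ij,t])/(EG - F^2), Gamma^t_ij = (E*[ij,t] - F*[ij,s])/(EG - F^2)
Gamma_sss = -122009/12298, Gamma_sst = -46490/6149, Gamma_stt = -34440/6149, Gamma_tss = 792413/49192, Gamma_tst = 113769/12298, Gamma_ttt = 37802/6149
X = (7/6, -13/8), Y = (3/4, -1) at the point

Answer: (nabla_X Y)^s = 794029/295152, (nabla_X Y)^t = 38609/98384


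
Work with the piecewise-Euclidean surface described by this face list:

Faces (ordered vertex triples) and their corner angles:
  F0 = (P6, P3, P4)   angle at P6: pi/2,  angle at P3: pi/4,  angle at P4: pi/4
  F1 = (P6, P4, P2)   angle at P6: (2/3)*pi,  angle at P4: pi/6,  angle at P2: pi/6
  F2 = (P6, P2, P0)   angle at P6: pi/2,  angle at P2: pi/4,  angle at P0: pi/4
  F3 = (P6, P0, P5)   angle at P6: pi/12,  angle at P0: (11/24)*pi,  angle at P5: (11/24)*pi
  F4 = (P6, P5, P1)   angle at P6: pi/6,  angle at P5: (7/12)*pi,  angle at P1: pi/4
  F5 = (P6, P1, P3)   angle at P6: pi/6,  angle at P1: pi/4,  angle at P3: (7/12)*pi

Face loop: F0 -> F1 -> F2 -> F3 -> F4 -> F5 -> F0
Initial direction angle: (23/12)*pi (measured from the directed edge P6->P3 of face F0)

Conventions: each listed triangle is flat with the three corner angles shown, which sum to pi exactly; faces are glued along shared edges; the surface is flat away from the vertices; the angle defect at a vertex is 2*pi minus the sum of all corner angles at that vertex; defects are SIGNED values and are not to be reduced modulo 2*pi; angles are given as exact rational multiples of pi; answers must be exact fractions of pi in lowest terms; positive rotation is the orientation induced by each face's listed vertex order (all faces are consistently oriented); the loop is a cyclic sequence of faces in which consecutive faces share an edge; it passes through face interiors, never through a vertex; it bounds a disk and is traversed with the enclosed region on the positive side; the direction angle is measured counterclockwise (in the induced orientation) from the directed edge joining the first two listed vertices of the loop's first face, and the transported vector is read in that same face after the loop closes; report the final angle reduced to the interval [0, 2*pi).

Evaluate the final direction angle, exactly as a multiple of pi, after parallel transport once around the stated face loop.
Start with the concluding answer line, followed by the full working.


Answer: final direction angle = (11/6)*pi

enclosed vertex P6: corner angles sum to (25/12)*pi, defect = 2*pi - (25/12)*pi = -pi/12
by Gauss-Bonnet the loop rotates the vector by the enclosed defect sum (positive orientation, mod 2*pi)
final angle = (23/12)*pi - pi/12 = (11/6)*pi (mod 2*pi)


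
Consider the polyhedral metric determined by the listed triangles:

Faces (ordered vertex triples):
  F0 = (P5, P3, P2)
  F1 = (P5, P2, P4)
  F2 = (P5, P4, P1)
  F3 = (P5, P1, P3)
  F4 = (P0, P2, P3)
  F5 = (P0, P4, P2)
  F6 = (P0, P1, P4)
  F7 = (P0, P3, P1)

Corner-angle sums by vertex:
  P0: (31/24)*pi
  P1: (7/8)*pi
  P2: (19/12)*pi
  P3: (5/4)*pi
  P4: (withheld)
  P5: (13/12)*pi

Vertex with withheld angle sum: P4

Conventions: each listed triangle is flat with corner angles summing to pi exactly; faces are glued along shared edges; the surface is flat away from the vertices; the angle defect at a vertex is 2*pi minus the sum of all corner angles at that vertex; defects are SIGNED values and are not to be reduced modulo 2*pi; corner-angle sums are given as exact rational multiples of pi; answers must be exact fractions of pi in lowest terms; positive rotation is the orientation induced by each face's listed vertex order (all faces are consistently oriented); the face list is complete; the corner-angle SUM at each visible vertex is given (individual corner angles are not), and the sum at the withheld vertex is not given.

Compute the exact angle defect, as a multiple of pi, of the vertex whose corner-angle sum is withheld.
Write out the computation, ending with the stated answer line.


V = 6, E = 12, F = 8; chi = V - E + F = 2
Gauss-Bonnet: total defect = 2*pi*chi = 4*pi; visible defects sum to (47/12)*pi

Answer: defect(P4) = pi/12


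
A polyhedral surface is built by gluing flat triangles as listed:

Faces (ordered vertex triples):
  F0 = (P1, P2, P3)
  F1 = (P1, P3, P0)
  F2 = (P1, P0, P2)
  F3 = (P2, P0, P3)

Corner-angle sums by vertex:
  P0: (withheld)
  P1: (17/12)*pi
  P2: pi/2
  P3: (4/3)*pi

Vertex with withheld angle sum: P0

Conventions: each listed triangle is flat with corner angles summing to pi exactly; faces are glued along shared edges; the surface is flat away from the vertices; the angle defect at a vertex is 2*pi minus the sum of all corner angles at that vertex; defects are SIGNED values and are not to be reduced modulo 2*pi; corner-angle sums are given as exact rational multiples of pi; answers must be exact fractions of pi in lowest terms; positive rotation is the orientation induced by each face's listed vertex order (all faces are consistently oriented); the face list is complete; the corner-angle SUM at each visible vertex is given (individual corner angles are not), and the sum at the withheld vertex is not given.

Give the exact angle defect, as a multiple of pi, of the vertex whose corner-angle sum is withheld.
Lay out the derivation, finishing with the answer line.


V = 4, E = 6, F = 4; chi = V - E + F = 2
Gauss-Bonnet: total defect = 2*pi*chi = 4*pi; visible defects sum to (11/4)*pi

Answer: defect(P0) = (5/4)*pi


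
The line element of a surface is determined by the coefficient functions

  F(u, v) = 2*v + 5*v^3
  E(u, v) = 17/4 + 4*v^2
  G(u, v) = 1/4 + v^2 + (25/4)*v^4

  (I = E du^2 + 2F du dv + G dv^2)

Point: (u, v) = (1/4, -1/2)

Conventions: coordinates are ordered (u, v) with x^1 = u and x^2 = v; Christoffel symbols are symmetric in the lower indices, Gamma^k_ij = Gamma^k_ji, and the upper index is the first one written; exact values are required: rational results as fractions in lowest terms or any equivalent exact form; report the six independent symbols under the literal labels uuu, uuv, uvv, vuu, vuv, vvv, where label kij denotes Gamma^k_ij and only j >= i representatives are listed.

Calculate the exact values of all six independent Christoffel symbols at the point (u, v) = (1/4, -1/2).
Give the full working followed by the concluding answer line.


E = 21/4, F = -13/8, G = 57/64 at the point
E_u = 0, E_v = -4, F_u = 0, F_v = 23/4, G_u = 0, G_v = -33/8
EG - F^2 = 521/256;  g^inv = (256/521) * [[57/64, 13/8], [13/8, 21/4]]
first-kind symbols [ij,l] = (1/2)(d_i g_jl + d_j g_il - d_l g_ij): [uu,u] = E_u/2 = 0, [uu,v] = F_u - E_v/2 = 2, [uv,u] = E_v/2 = -2, [uv,v] = G_u/2 = 0, [vv,u] = F_v - G_u/2 = 23/4, [vv,v] = G_v/2 = -33/16
Gamma^u_ij = (G*[ij,u] - F*[ij,v])/(EG - F^2), Gamma^v_ij = (E*[ij,v] - F*[ij,u])/(EG - F^2)

Answer: Gamma_uuu = 832/521, Gamma_uuv = -456/521, Gamma_uvv = 453/521, Gamma_vuu = 2688/521, Gamma_vuv = -832/521, Gamma_vvv = -380/521


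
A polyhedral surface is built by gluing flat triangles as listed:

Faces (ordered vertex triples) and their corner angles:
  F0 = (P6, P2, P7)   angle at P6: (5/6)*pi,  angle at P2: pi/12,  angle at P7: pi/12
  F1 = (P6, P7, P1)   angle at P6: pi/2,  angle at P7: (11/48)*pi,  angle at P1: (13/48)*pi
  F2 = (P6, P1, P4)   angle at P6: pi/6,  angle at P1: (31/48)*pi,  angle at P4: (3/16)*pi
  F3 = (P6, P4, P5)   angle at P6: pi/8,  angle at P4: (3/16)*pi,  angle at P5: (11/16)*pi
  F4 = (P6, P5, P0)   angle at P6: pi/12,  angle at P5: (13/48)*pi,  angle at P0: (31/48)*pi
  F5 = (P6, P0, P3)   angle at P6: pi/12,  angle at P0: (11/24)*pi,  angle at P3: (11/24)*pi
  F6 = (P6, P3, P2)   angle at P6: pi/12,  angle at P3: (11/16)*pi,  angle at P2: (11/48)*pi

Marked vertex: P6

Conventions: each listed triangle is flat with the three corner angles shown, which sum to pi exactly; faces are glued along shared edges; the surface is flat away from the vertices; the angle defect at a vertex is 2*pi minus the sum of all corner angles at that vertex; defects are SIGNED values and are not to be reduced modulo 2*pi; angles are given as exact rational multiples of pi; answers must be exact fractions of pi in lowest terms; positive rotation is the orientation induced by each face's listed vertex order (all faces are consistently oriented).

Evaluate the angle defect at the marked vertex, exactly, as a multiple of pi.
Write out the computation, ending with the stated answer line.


Sum of corner angles at P6: (15/8)*pi
defect = 2*pi - (15/8)*pi

Answer: defect(P6) = pi/8


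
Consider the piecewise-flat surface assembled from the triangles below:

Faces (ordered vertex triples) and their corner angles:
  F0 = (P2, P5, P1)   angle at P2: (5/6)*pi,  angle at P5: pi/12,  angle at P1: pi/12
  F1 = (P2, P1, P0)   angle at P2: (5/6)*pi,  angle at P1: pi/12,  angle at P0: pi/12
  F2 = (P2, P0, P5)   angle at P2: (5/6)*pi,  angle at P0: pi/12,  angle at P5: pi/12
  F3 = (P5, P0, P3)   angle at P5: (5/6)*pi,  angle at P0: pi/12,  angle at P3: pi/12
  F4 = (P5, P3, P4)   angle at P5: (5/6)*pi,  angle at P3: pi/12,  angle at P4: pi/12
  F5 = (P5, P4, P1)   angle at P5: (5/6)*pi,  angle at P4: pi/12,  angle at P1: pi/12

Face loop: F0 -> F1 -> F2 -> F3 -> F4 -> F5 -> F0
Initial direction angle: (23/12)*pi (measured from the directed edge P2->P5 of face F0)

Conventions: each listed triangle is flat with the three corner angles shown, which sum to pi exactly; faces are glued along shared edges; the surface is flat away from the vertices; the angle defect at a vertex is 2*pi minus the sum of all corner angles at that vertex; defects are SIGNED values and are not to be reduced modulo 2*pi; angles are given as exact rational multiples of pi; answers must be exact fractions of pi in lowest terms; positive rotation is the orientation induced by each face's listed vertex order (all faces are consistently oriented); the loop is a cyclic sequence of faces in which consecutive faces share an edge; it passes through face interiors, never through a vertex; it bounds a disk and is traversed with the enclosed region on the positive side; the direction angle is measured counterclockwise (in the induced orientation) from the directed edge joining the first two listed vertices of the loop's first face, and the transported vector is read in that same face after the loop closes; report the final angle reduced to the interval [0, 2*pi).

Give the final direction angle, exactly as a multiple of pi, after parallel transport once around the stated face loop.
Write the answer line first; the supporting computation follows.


Answer: final direction angle = (3/4)*pi

enclosed vertex P2: corner angles sum to (5/2)*pi, defect = 2*pi - (5/2)*pi = -pi/2
enclosed vertex P5: corner angles sum to (8/3)*pi, defect = 2*pi - (8/3)*pi = (-2/3)*pi
by Gauss-Bonnet the loop rotates the vector by the enclosed defect sum (positive orientation, mod 2*pi)
final angle = (23/12)*pi - (7/6)*pi = (3/4)*pi (mod 2*pi)


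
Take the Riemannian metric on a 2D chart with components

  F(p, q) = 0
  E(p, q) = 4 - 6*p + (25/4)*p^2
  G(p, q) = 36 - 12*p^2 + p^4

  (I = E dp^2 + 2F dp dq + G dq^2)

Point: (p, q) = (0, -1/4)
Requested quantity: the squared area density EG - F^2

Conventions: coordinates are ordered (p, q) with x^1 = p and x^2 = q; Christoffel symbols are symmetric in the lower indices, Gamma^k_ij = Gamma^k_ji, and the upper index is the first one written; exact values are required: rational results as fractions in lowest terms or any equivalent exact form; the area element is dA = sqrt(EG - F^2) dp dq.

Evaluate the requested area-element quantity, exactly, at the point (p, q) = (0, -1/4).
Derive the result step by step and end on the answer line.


E = 4, F = 0, G = 36; EG - F^2 = 144

Answer: EG - F^2 = 144


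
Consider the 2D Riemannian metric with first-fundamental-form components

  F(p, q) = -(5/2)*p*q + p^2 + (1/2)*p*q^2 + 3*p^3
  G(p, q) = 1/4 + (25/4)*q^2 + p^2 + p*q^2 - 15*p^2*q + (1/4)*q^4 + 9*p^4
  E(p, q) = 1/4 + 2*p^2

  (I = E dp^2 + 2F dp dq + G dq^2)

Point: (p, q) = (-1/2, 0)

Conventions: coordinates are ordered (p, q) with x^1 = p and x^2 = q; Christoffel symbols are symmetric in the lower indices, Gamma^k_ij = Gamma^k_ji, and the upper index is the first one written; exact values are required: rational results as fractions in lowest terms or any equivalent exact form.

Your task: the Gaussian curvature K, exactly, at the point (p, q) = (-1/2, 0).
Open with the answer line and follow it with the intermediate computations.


Answer: K = -504/125

E = 3/4, F = -1/8, G = 17/16, EG - F^2 = 25/32 at the point
E_p = -2, E_q = 0, F_p = 5/4, F_q = 5/4, G_p = -11/2, G_q = -15/4
E_qq = 0, F_pq = -5/2, G_pp = 29
Evaluate Brioschi's two determinant matrices M1, M2 and divide by (EG - F^2)^2.
M1 = [[-E_qq/2 + F_pq - G_pp/2, E_p/2, F_p - E_q/2], [F_q - G_p/2, E, F], [G_q/2, F, G]] = [[-17, -1, 5/4], [4, 3/4, -1/8], [-15/8, -1/8, 17/16]]; det M1 = -1041/128
M2 = [[0, E_q/2, G_p/2], [E_q/2, E, F], [G_p/2, F, G]] = [[0, 0, -11/4], [0, 3/4, -1/8], [-11/4, -1/8, 17/16]]; det M2 = -363/64
det M1 - det M2 = -315/128; K = -315/128 / (25/32)^2 = -504/125


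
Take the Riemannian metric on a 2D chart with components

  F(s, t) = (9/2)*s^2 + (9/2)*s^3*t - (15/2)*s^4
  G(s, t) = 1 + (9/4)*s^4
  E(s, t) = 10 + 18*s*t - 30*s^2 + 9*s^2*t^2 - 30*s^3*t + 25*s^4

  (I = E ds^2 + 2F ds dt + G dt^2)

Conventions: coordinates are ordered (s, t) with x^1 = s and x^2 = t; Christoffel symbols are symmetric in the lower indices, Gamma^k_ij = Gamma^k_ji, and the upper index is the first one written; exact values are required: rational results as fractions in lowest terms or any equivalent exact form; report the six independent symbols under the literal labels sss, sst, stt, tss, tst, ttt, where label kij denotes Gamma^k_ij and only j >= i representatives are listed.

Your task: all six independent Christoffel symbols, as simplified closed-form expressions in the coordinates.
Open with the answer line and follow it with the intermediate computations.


Answer: Gamma_sss = (200*s^3 - 180*s^2*t + 36*s*t^2 - 120*s + 36*t)/(109*s^4 - 120*s^3*t + 36*s^2*t^2 - 120*s^2 + 72*s*t + 40), Gamma_sst = (-60*s^3 + 36*s^2*t + 36*s)/(109*s^4 - 120*s^3*t + 36*s^2*t^2 - 120*s^2 + 72*s*t + 40), Gamma_stt = 0, Gamma_tss = (-60*s^3 + 18*s^2*t)/(109*s^4 - 120*s^3*t + 36*s^2*t^2 - 120*s^2 + 72*s*t + 40), Gamma_tst = 18*s^3/(109*s^4 - 120*s^3*t + 36*s^2*t^2 - 120*s^2 + 72*s*t + 40), Gamma_ttt = 0

E = 10 + 18*s*t - 30*s^2 + 9*s^2*t^2 - 30*s^3*t + 25*s^4; F = (9/2)*s^2 + (9/2)*s^3*t - (15/2)*s^4; G = 1 + (9/4)*s^4
Gamma^k_ij = (1/2) g^{kl} (d_i g_jl + d_j g_il - d_l g_ij), with g^inv = (1/(EG-F^2)) [[G, -F], [-F, E]]
first partials: E_s = 18*t - 60*s + 18*s*t^2 - 90*s^2*t + 100*s^3, E_t = 18*s + 18*s^2*t - 30*s^3, F_s = 9*s + (27/2)*s^2*t - 30*s^3, F_t = (9/2)*s^3, G_s = 9*s^3, G_t = 0
D = EG - F^2 = 10 + 18*s*t - 30*s^2 + 9*s^2*t^2 - 30*s^3*t + (109/4)*s^4
expanded: Gamma^s_ss = (G E_s - 2F F_s + F E_t)/(2D), Gamma^s_st = (G E_t - F G_s)/(2D), Gamma^s_tt = (2G F_t - G G_s - F G_t)/(2D), Gamma^t_ss = (2E F_s - E E_t - F E_s)/(2D), Gamma^t_st = (E G_s - F E_t)/(2D), Gamma^t_tt = (E G_t - 2F F_t + F G_s)/(2D); substitute and cancel common factors


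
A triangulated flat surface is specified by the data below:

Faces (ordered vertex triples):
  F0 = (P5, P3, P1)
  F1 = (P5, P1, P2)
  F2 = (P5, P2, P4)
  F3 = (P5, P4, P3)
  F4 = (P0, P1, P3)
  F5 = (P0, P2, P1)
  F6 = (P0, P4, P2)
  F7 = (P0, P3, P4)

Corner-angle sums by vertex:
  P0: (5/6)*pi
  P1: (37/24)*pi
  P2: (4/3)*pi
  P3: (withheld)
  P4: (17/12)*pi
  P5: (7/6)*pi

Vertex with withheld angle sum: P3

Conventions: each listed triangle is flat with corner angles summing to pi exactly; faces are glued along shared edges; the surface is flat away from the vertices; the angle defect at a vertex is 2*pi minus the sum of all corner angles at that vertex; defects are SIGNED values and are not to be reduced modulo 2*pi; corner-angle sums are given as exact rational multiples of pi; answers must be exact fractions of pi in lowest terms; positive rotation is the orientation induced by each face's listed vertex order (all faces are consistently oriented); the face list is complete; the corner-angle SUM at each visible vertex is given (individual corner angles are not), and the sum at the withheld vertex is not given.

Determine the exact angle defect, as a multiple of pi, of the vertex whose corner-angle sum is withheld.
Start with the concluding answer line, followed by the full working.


Answer: defect(P3) = (7/24)*pi

V = 6, E = 12, F = 8; chi = V - E + F = 2
Gauss-Bonnet: total defect = 2*pi*chi = 4*pi; visible defects sum to (89/24)*pi


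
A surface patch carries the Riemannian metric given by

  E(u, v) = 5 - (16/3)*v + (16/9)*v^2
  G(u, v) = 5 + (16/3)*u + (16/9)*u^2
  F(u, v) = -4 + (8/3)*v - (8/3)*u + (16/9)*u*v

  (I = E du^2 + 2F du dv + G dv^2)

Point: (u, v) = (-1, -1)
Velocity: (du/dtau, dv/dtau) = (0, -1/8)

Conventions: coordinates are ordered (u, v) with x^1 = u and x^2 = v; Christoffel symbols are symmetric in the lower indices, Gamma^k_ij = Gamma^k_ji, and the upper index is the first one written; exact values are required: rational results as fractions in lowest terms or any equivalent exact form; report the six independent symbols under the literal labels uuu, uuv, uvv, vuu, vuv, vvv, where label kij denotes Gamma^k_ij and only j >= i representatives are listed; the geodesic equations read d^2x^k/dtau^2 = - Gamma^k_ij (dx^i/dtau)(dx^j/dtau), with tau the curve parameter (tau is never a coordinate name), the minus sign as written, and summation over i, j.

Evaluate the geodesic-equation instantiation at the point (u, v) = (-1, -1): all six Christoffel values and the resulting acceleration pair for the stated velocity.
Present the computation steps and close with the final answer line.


E = 109/9, F = -20/9, G = 13/9 at the point
E_u = 0, E_v = -80/9, F_u = -40/9, F_v = 8/9, G_u = 16/9, G_v = 0
EG - F^2 = 113/9;  g^inv = (9/113) * [[13/9, 20/9], [20/9, 109/9]]
first-kind symbols [ij,l] = (1/2)(d_i g_jl + d_j g_il - d_l g_ij): [uu,u] = E_u/2 = 0, [uu,v] = F_u - E_v/2 = 0, [uv,u] = E_v/2 = -40/9, [uv,v] = G_u/2 = 8/9, [vv,u] = F_v - G_u/2 = 0, [vv,v] = G_v/2 = 0
Gamma^u_ij = (G*[ij,u] - F*[ij,v])/(EG - F^2), Gamma^v_ij = (E*[ij,v] - F*[ij,u])/(EG - F^2)
Gamma_uuu = 0, Gamma_uuv = -40/113, Gamma_uvv = 0, Gamma_vuu = 0, Gamma_vuv = 8/113, Gamma_vvv = 0
d^2u/dtau^2 = -(Gamma_uuu*(0)^2 + 2*Gamma_uuv*(0)*(-1/8) + Gamma_uvv*(-1/8)^2) = 0
d^2v/dtau^2 = -(Gamma_vuu*(0)^2 + 2*Gamma_vuv*(0)*(-1/8) + Gamma_vvv*(-1/8)^2) = 0

Answer: Gamma_uuu = 0, Gamma_uuv = -40/113, Gamma_uvv = 0, Gamma_vuu = 0, Gamma_vuv = 8/113, Gamma_vvv = 0; accelerations (d^2u/dtau^2, d^2v/dtau^2) = (0, 0)


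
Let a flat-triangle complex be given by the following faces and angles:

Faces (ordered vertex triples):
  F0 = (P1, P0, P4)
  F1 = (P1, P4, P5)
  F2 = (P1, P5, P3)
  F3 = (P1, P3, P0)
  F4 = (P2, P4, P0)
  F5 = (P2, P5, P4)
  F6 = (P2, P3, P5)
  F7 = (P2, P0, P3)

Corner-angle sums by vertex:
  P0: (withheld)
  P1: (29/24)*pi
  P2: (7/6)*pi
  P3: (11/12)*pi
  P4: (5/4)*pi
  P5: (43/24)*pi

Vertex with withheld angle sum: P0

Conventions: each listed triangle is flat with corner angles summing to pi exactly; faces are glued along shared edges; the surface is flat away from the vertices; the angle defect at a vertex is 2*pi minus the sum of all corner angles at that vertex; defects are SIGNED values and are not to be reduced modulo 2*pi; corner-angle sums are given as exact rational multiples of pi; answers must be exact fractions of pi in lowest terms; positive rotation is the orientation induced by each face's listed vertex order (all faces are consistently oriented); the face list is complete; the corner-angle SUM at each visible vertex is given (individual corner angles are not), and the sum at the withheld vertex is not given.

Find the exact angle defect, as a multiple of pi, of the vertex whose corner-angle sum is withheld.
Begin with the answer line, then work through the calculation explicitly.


Answer: defect(P0) = pi/3

V = 6, E = 12, F = 8; chi = V - E + F = 2
Gauss-Bonnet: total defect = 2*pi*chi = 4*pi; visible defects sum to (11/3)*pi


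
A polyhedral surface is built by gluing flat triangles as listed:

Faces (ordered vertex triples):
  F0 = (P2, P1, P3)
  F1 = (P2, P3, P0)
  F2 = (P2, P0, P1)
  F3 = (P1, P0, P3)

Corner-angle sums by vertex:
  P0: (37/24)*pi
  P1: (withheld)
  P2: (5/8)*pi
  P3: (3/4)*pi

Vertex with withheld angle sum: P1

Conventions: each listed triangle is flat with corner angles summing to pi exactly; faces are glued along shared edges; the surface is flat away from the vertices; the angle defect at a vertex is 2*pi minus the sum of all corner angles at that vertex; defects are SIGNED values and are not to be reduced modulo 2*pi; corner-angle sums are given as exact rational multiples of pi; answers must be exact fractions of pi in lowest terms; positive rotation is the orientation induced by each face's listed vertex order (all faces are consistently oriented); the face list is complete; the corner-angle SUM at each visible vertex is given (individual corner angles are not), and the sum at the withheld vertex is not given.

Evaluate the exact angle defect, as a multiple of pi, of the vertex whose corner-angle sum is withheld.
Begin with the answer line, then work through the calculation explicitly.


Answer: defect(P1) = (11/12)*pi

V = 4, E = 6, F = 4; chi = V - E + F = 2
Gauss-Bonnet: total defect = 2*pi*chi = 4*pi; visible defects sum to (37/12)*pi


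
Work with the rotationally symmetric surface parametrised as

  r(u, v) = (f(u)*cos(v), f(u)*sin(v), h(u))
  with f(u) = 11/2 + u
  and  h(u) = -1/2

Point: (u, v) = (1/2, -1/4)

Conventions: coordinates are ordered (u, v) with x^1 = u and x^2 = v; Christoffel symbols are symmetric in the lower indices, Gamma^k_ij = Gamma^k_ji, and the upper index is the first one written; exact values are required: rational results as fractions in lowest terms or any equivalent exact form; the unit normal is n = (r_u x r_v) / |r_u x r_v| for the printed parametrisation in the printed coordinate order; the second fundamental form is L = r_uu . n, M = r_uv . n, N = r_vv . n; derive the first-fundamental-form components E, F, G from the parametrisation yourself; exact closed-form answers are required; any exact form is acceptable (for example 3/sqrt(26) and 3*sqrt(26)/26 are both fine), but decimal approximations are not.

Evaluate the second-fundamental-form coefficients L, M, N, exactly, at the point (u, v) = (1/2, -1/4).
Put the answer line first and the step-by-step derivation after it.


Answer: L = 0, M = 0, N = 0

f = 6, f' = 1, f'' = 0, h' = 0, h'' = 0
E = 1, F = 0, G = 36; answer radicand W^2 = 1
unnormalised second-form numerators: l = 0, m = 0, n = 0; L = l/sqrt(1), and similarly M = m/sqrt(W^2), N = n/sqrt(W^2)


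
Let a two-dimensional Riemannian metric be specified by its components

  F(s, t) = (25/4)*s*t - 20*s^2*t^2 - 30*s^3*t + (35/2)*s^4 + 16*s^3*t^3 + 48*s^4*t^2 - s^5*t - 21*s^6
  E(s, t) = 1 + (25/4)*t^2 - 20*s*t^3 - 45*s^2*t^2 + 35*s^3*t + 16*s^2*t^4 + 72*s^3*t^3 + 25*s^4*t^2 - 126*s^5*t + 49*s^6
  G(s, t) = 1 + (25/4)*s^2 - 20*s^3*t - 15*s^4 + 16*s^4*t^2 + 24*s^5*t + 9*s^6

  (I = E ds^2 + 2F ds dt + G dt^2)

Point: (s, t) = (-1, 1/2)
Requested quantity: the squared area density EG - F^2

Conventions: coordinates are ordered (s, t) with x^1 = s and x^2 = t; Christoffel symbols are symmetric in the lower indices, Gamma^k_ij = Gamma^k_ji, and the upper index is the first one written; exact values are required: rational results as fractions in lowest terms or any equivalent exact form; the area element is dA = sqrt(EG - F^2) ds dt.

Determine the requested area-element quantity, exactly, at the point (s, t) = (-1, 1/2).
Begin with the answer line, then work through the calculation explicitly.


Answer: EG - F^2 = 1421/16

E = 1385/16, F = 111/8, G = 13/4; EG - F^2 = 1421/16


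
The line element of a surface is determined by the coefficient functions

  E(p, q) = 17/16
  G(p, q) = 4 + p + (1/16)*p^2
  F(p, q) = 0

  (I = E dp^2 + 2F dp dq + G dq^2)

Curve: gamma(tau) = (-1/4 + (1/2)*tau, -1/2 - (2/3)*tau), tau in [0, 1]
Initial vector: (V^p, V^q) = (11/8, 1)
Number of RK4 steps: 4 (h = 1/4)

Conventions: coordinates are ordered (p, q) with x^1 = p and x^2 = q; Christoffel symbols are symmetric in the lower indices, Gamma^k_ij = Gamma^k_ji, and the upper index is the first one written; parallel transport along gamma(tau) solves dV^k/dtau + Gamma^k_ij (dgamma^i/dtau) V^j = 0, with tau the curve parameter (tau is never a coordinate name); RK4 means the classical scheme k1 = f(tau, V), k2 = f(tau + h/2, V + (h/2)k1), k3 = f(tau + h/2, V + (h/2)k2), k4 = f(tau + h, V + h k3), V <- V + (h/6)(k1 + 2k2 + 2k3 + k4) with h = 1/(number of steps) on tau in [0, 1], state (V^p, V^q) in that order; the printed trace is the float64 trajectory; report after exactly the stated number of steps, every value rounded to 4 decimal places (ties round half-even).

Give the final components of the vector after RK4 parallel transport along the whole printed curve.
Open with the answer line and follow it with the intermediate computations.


Answer: V^p = 1.0545, V^q = 1.0378

gamma'(tau) = (1/2, -2/3); f(tau, V)^k = -Gamma^k_ij(gamma(tau)) gamma'^i(tau) V^j; h = 1/4; intermediate values shown to 6 dp
curve data and Christoffel symbols at the stage parameters:
  tau = 0.000000: gamma = (-0.250000, -0.500000), gamma' = (0.500000, -0.666667); Gamma_ppp = 0.000000, Gamma_ppq = 0.000000, Gamma_pqq = -0.455882, Gamma_qpp = 0.000000, Gamma_qpq = 0.129032, Gamma_qqq = 0.000000
  tau = 0.125000: gamma = (-0.187500, -0.583333), gamma' = (0.500000, -0.666667); Gamma_ppp = 0.000000, Gamma_ppq = 0.000000, Gamma_pqq = -0.459559, Gamma_qpp = 0.000000, Gamma_qpq = 0.128000, Gamma_qqq = 0.000000
  tau = 0.250000: gamma = (-0.125000, -0.666667), gamma' = (0.500000, -0.666667); Gamma_ppp = 0.000000, Gamma_ppq = 0.000000, Gamma_pqq = -0.463235, Gamma_qpp = 0.000000, Gamma_qpq = 0.126984, Gamma_qqq = 0.000000
  tau = 0.375000: gamma = (-0.062500, -0.750000), gamma' = (0.500000, -0.666667); Gamma_ppp = 0.000000, Gamma_ppq = 0.000000, Gamma_pqq = -0.466912, Gamma_qpp = 0.000000, Gamma_qpq = 0.125984, Gamma_qqq = 0.000000
  tau = 0.500000: gamma = (0.000000, -0.833333), gamma' = (0.500000, -0.666667); Gamma_ppp = 0.000000, Gamma_ppq = 0.000000, Gamma_pqq = -0.470588, Gamma_qpp = 0.000000, Gamma_qpq = 0.125000, Gamma_qqq = 0.000000
  tau = 0.625000: gamma = (0.062500, -0.916667), gamma' = (0.500000, -0.666667); Gamma_ppp = 0.000000, Gamma_ppq = 0.000000, Gamma_pqq = -0.474265, Gamma_qpp = 0.000000, Gamma_qpq = 0.124031, Gamma_qqq = 0.000000
  tau = 0.750000: gamma = (0.125000, -1.000000), gamma' = (0.500000, -0.666667); Gamma_ppp = 0.000000, Gamma_ppq = 0.000000, Gamma_pqq = -0.477941, Gamma_qpp = 0.000000, Gamma_qpq = 0.123077, Gamma_qqq = 0.000000
  tau = 0.875000: gamma = (0.187500, -1.083333), gamma' = (0.500000, -0.666667); Gamma_ppp = 0.000000, Gamma_ppq = 0.000000, Gamma_pqq = -0.481618, Gamma_qpp = 0.000000, Gamma_qpq = 0.122137, Gamma_qqq = 0.000000
  tau = 1.000000: gamma = (0.250000, -1.166667), gamma' = (0.500000, -0.666667); Gamma_ppp = 0.000000, Gamma_ppq = 0.000000, Gamma_pqq = -0.485294, Gamma_qpp = 0.000000, Gamma_qpq = 0.121212, Gamma_qqq = 0.000000
step 0: V^p = 1.3750, V^q = 1.0000
step 1: k1 = (-0.303922, 0.053763), k2 = (-0.308432, 0.049661), k3 = (-0.308274, 0.049646), k4 = (-0.312657, 0.045598); V <- V + (h/6)(k1 + 2k2 + 2k3 + k4): V^p = 1.2979, V^q = 1.0124
step 2: k1 = (-0.312658, 0.045596), k2 = (-0.316913, 0.041596), k3 = (-0.316758, 0.041582), k4 = (-0.320882, 0.037635); V <- V + (h/6)(k1 + 2k2 + 2k3 + k4): V^p = 1.2187, V^q = 1.0228
step 3: k1 = (-0.320883, 0.037634), k2 = (-0.324877, 0.033733), k3 = (-0.324723, 0.033722), k4 = (-0.328583, 0.029875); V <- V + (h/6)(k1 + 2k2 + 2k3 + k4): V^p = 1.1375, V^q = 1.0312
step 4: k1 = (-0.328584, 0.029873), k2 = (-0.332311, 0.026073), k3 = (-0.332158, 0.026064), k4 = (-0.335748, 0.022316); V <- V + (h/6)(k1 + 2k2 + 2k3 + k4): V^p = 1.0545, V^q = 1.0378
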